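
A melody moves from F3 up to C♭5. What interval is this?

diminished twelfth

F to C spans five letter names (F-G-A-B-C), plus an octave: a twelfth.
The perfect twelfth is 19 semitones; here we have 18, one semitone narrower: diminished.
(Equivalently, a compound diminished fifth: a diminished fifth plus an octave.)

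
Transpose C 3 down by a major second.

Counting two letter names down from C lands on B.
A major second spans 2 semitones, so from C3 the target pitch is Bb2.

B-flat 2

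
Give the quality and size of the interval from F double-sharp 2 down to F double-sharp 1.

perfect octave

Descending from F##2 to F##1 is the same interval as ascending F##1 to F##2.
F to F is the same letter name, plus an octave, so the interval is some kind of octave.
The perfect octave spans 12 semitones, and F##1 to F##2 is exactly 12 semitones — so this is a perfect octave.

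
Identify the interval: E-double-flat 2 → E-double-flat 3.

perfect 8th

E to E is the same letter name, plus an octave: an octave.
The perfect octave spans 12 semitones, and Ebb2 to Ebb3 is exactly 12 semitones — so this is a perfect octave.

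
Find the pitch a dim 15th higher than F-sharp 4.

For a fifteenth the letter name doesn't change: still F, two octaves up.
A diminished fifteenth spans 23 semitones, so from F#4 the target pitch is F6.

F 6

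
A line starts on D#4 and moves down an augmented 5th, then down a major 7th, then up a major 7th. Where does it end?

G3

Down an augmented fifth from D#4: G3 (8 semitones down).
Down a major seventh from G3: Ab2 (11 semitones down).
Ab2 up a major seventh → G3 (11 semitones).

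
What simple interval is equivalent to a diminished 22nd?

Take out 2 octaves (14 from the number): 22 − 14 = 8.
Quality carries through unchanged, so the simple form is a diminished octave.

diminished 8th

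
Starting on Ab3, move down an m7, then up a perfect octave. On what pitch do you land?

Ab3 down a minor seventh → Bb2 (10 semitones).
A perfect octave up from Bb2 is Bb3.

Bb3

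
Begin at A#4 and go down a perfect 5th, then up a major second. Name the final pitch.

A perfect fifth down from A#4 is D#4.
Up a major second from D#4: E#4 (2 semitones up).

E#4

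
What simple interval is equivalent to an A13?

Take out an octave (7 from the number): 13 − 7 = 6.
That makes an augmented thirteenth a compound augmented sixth — an octave plus an augmented sixth.

augmented sixth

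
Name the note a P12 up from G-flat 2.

D-flat 4

Five letters up from G (plus an octave) reaches D.
A perfect twelfth is 19 semitones; 19 semitones up from Gb2 gives Db4.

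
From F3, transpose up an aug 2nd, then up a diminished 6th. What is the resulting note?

Eb4

F3 up an augmented second → G#3 (3 semitones).
A diminished sixth up from G#3 is Eb4.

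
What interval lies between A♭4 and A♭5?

A to A is the same letter name, plus an octave — that makes it an octave of some quality.
The perfect octave spans 12 semitones, and Ab4 to Ab5 is exactly 12 semitones — so this is a perfect octave.

perfect 8th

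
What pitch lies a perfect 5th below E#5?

Counting five letter names down from E lands on A.
Moving 7 semitones down from E#5 (the size of a perfect fifth) reaches A#4.

A#4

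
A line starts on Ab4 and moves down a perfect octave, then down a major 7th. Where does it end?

A perfect octave down from Ab4 is Ab3.
Ab3 down a major seventh → Bbb2 (11 semitones).

Bbb2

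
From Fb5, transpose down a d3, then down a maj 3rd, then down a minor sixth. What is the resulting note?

Fb5 down a diminished third → D5 (2 semitones).
Down a major third from D5: Bb4 (4 semitones down).
Down a minor sixth from Bb4: D4 (8 semitones down).

D4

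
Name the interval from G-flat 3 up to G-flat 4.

G to G is the same letter name, plus an octave: an octave.
Counting semitones, Gb3→Gb4 is 12, which is the perfect octave.

perfect octave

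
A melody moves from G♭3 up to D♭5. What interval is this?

P12

G to D spans five letter names (G-A-B-C-D), plus an octave, so the interval is some kind of twelfth.
Counting semitones, Gb3→Db5 is 19, which is the perfect twelfth.
(Equivalently, a compound perfect fifth: a perfect fifth plus an octave.)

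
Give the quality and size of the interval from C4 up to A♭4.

C to A spans six letter names (C-D-E-F-G-A): a sixth.
At 8 semitones, C4→Ab4 falls one short of a major sixth: minor.

m6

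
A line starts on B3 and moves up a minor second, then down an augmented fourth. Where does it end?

Up a minor second from B3: C4 (1 semitone up).
An augmented fourth down from C4 is Gb3.

Gb3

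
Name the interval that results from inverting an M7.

m2

Interval numbers invert to sum to nine: 7 + 2 = 9, so a seventh inverts to a second.
The quality also flips — major becomes minor — giving a minor second.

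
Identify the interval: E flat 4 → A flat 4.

E to A spans four letter names (E-F-G-A) — that makes it a fourth of some quality.
Eb4 to Ab4 is 5 semitones, matching the perfect fourth exactly, so the quality is perfect.

perfect fourth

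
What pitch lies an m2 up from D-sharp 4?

The second takes the letter from D up to E.
Moving 1 semitone up from D#4 (the size of a minor second) reaches E4.

E 4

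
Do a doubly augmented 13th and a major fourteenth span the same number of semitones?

Yes

A doubly augmented thirteenth = 23 semitones = a major fourteenth; enharmonically equal.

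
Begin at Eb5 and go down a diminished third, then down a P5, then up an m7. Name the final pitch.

Eb5 down a diminished third → C#5 (2 semitones).
Down a perfect fifth from C#5: F#4 (7 semitones down).
F#4 up a minor seventh → E5 (10 semitones).

E5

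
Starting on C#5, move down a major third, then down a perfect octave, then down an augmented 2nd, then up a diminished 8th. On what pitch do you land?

Gbb4

A major third down from C#5 is A4.
Down a perfect octave from A4: A3 (12 semitones down).
An augmented second down from A3 is Gb3.
Gb3 up a diminished octave → Gbb4 (11 semitones).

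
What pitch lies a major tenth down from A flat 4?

Three letters down from A (plus an octave) reaches F.
A major tenth is 16 semitones; 16 semitones down from Ab4 gives Fb3.

F flat 3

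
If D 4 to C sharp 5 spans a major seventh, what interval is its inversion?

The rule of nine gives the new number: 9 − 7 = 2, so a seventh becomes a second.
And major becomes minor under inversion, so we get a minor second.

minor second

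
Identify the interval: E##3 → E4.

E to E is the same letter name, plus an octave: an octave.
E##3 to E4 spans 10 semitones — two semitones narrower than the perfect octave (12) — giving a doubly diminished octave.

doubly diminished 8th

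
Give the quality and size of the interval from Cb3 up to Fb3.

P4

C to F spans four letter names (C-D-E-F), so the interval is some kind of fourth.
Counting semitones, Cb3→Fb3 is 5, which is the perfect fourth.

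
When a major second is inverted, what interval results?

Interval numbers invert to sum to nine: 2 + 7 = 9, so a second inverts to a seventh.
The quality also flips — major becomes minor — giving a minor seventh.

minor seventh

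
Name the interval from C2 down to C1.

Descending from C2 to C1 is the same interval as ascending C1 to C2.
C to C is the same letter name, plus an octave: an octave.
The perfect octave spans 12 semitones, and C1 to C2 is exactly 12 semitones — so this is a perfect octave.

perfect octave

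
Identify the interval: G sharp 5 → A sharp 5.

G to A spans two letter names (G-A): a second.
Counting semitones, G#5→A#5 is 2, which is the major second.

major second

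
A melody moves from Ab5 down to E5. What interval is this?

diminished fourth

Descending from Ab5 to E5 is the same interval as ascending E5 to Ab5.
E to A spans four letter names (E-F-G-A), so the interval is some kind of fourth.
The perfect fourth is 5 semitones; here we have 4, one semitone narrower: diminished.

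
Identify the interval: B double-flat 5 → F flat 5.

perfect fourth

Descending from Bbb5 to Fb5 is the same interval as ascending Fb5 to Bbb5.
F to B spans four letter names (F-G-A-B): a fourth.
The perfect fourth spans 5 semitones, and Fb5 to Bbb5 is exactly 5 semitones — so this is a perfect fourth.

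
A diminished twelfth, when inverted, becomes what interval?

A4

First reduce the compound diminished twelfth to its simple form, a diminished fifth.
Inverted interval numbers add to nine, so a fifth pairs with a fourth (5 + 4 = 9).
The quality also flips — diminished becomes augmented — giving an augmented fourth.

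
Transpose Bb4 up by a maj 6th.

G5

Counting six letter names up from B lands on G.
A major sixth spans 9 semitones, so from Bb4 the target pitch is G5.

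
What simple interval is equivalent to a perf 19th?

perfect 5th

Subtracting seven from the interval number removes an octave: 19 − 14 = 5.
So a perfect nineteenth is 2 octaves plus a perfect fifth. The quality is unchanged.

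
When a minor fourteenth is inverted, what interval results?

First reduce the compound minor fourteenth to its simple form, a minor seventh.
The rule of nine gives the new number: 9 − 7 = 2, so a seventh becomes a second.
And minor becomes major under inversion, so we get a major second.

major second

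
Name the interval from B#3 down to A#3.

Descending from B#3 to A#3 is the same interval as ascending A#3 to B#3.
A to B spans two letter names (A-B): a second.
The major second spans 2 semitones, and A#3 to B#3 is exactly 2 semitones — so this is a major second.

major 2nd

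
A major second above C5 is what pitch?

The second takes the letter from C up to D.
A major second spans 2 semitones, so from C5 the target pitch is D5.

D5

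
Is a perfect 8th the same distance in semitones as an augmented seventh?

Yes

Both span 12 semitones: a perfect octave and an augmented seventh are the same chromatic distance.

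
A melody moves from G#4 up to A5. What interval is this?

m9

G to A spans two letter names (G-A), plus an octave, so the interval is some kind of ninth.
G#4 to A5 is 13 semitones, a half step short of the major ninth (14), so this is minor.
(Equivalently, a compound minor second: a minor second plus an octave.)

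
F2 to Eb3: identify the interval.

minor 7th

F to E spans seven letter names (F-G-A-B-C-D-E) — that makes it a seventh of some quality.
F2 to Eb3 is 10 semitones, a half step short of the major seventh (11), so this is minor.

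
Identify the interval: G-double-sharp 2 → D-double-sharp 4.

G to D spans five letter names (G-A-B-C-D), plus an octave: a twelfth.
Counting semitones, G##2→D##4 is 19, which is the perfect twelfth.
(Equivalently, a compound perfect fifth: a perfect fifth plus an octave.)

P12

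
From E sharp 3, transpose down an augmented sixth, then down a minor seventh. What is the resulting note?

Down an augmented sixth from E#3: G2 (10 semitones down).
A minor seventh down from G2 is A1.

A 1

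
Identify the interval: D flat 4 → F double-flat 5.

D to F spans three letter names (D-E-F), plus an octave: a tenth.
A major tenth would be 16 semitones; Db4 to Fbb5 is 14, two semitones narrower, so the interval is diminished.
(Equivalently, a compound diminished third: a diminished third plus an octave.)

diminished tenth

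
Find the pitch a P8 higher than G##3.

For an octave the letter name doesn't change: still G, an octave up.
A perfect octave spans 12 semitones, so from G##3 the target pitch is G##4.

G##4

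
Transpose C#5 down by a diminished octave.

C##4

For an octave the letter name doesn't change: still C, an octave down.
Moving 11 semitones down from C#5 (the size of a diminished octave) reaches C##4.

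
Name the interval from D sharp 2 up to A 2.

diminished 5th

D to A spans five letter names (D-E-F-G-A): a fifth.
The perfect fifth is 7 semitones; here we have 6, one semitone narrower: diminished.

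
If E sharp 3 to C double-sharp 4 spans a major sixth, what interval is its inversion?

m3

Inverted interval numbers add to nine, so a sixth pairs with a third (6 + 3 = 9).
Quality inverts too: major becomes minor. That makes the inversion a minor third.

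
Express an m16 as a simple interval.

Subtracting seven from the interval number removes an octave: 16 − 14 = 2.
That makes a minor sixteenth a compound minor second — 2 octaves plus a minor second.

m2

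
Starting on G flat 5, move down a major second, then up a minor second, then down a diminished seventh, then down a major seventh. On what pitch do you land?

B double-flat 3

Gb5 down a major second → Fb5 (2 semitones).
A minor second up from Fb5 is Gbb5.
Down a diminished seventh from Gbb5: Ab4 (9 semitones down).
Down a major seventh from Ab4: Bbb3 (11 semitones down).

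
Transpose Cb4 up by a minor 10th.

The tenth's letter: C up three letter names plus an octave → E.
A minor tenth spans 15 semitones, so from Cb4 the target pitch is Ebb5.

Ebb5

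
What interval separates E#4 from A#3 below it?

P5

Descending from E#4 to A#3 is the same interval as ascending A#3 to E#4.
A to E spans five letter names (A-B-C-D-E): a fifth.
The perfect fifth spans 7 semitones, and A#3 to E#4 is exactly 7 semitones — so this is a perfect fifth.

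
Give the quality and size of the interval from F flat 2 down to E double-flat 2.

Descending from Fb2 to Ebb2 is the same interval as ascending Ebb2 to Fb2.
E to F spans two letter names (E-F), so the interval is some kind of second.
The major second spans 2 semitones, and Ebb2 to Fb2 is exactly 2 semitones — so this is a major second.

major second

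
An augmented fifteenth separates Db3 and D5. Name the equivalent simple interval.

A8

Take out an octave (7 from the number): 15 − 7 = 8.
That makes an augmented fifteenth a compound augmented octave — an octave plus an augmented octave.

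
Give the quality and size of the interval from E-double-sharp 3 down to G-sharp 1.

augmented 13th

Descending from E##3 to G#1 is the same interval as ascending G#1 to E##3.
G to E spans six letter names (G-A-B-C-D-E), plus an octave, so the interval is some kind of thirteenth.
The major thirteenth is 21 semitones; here we have 22, one semitone wider: augmented.
(Equivalently, a compound augmented sixth: an augmented sixth plus an octave.)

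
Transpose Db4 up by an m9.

Two letters up from D (plus an octave) reaches E.
Moving 13 semitones up from Db4 (the size of a minor ninth) reaches Ebb5.

Ebb5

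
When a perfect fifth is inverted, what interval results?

perfect fourth

Inverted interval numbers add to nine, so a fifth pairs with a fourth (5 + 4 = 9).
The quality also flips — perfect stays perfect — giving a perfect fourth.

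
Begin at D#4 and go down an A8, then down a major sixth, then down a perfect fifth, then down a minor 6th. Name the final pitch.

Down an augmented octave from D#4: D3 (13 semitones down).
D3 down a major sixth → F2 (9 semitones).
A perfect fifth down from F2 is Bb1.
A minor sixth down from Bb1 is D1.

D1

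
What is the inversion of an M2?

minor 7th

Inverted interval numbers add to nine, so a second pairs with a seventh (2 + 7 = 9).
The quality also flips — major becomes minor — giving a minor seventh.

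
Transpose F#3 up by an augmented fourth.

Four letter names up from F: B.
An augmented fourth spans 6 semitones, so from F#3 the target pitch is B#3.

B#3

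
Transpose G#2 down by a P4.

D#2

Counting four letter names down from G lands on D.
A perfect fourth spans 5 semitones, so from G#2 the target pitch is D#2.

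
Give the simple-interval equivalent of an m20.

minor sixth

Each octave removed subtracts seven from the number: 20 − 14 = 6.
That makes a minor twentieth a compound minor sixth — 2 octaves plus a minor sixth.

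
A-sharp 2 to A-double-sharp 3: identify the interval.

augmented 8th

A to A is the same letter name, plus an octave: an octave.
A perfect octave would be 12 semitones; A#2 to A##3 is 13, one semitone wider, so the interval is augmented.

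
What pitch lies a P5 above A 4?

E 5

The fifth takes the letter from A up to E.
Moving 7 semitones up from A4 (the size of a perfect fifth) reaches E5.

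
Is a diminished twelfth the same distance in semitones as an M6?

No

A diminished twelfth spans 18 semitones; a major sixth spans 9 semitones. They differ by 9.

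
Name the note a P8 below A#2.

A#1

For an octave the letter name doesn't change: still A, an octave down.
A perfect octave is 12 semitones; 12 semitones down from A#2 gives A#1.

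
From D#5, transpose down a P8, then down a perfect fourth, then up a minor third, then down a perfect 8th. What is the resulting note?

C#3

D#5 down a perfect octave → D#4 (12 semitones).
A perfect fourth down from D#4 is A#3.
A minor third up from A#3 is C#4.
A perfect octave down from C#4 is C#3.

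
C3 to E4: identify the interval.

M10

C to E spans three letter names (C-D-E), plus an octave: a tenth.
The major tenth spans 16 semitones, and C3 to E4 is exactly 16 semitones — so this is a major tenth.
(Equivalently, a compound major third: a major third plus an octave.)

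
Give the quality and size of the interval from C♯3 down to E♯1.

minor thirteenth

Descending from C#3 to E#1 is the same interval as ascending E#1 to C#3.
E to C spans six letter names (E-F-G-A-B-C), plus an octave, so the interval is some kind of thirteenth.
A major thirteenth would be 21 semitones, but E#1 to C#3 is 20 — one semitone narrower, making it a minor thirteenth.
(Equivalently, a compound minor sixth: a minor sixth plus an octave.)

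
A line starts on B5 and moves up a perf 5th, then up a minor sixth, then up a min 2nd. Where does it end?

Eb7

A perfect fifth up from B5 is F#6.
Up a minor sixth from F#6: D7 (8 semitones up).
D7 up a minor second → Eb7 (1 semitone).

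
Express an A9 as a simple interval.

Subtracting seven from the interval number removes an octave: 9 − 7 = 2.
So an augmented ninth is an octave plus an augmented second. The quality is unchanged.

A2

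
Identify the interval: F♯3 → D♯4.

major sixth

F to D spans six letter names (F-G-A-B-C-D), so the interval is some kind of sixth.
F#3 to D#4 is 9 semitones, matching the major sixth exactly, so the quality is major.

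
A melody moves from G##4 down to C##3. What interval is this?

perfect twelfth

Descending from G##4 to C##3 is the same interval as ascending C##3 to G##4.
C to G spans five letter names (C-D-E-F-G), plus an octave — that makes it a twelfth of some quality.
The perfect twelfth spans 19 semitones, and C##3 to G##4 is exactly 19 semitones — so this is a perfect twelfth.
(Equivalently, a compound perfect fifth: a perfect fifth plus an octave.)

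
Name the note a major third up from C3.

E3

The third takes the letter from C up to E.
A major third is 4 semitones; 4 semitones up from C3 gives E3.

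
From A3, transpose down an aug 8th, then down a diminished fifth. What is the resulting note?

Down an augmented octave from A3: Ab2 (13 semitones down).
A diminished fifth down from Ab2 is D2.

D2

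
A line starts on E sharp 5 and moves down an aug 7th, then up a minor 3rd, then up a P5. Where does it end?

E flat 5

E#5 down an augmented seventh → F4 (12 semitones).
Up a minor third from F4: Ab4 (3 semitones up).
Up a perfect fifth from Ab4: Eb5 (7 semitones up).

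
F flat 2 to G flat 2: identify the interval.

M2

F to G spans two letter names (F-G), so the interval is some kind of second.
Fb2 to Gb2 is 2 semitones, matching the major second exactly, so the quality is major.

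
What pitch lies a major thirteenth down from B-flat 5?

D-flat 4

Six letters down from B (plus an octave) reaches D.
Moving 21 semitones down from Bb5 (the size of a major thirteenth) reaches Db4.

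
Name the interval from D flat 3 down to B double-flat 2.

Descending from Db3 to Bbb2 is the same interval as ascending Bbb2 to Db3.
B to D spans three letter names (B-C-D), so the interval is some kind of third.
The major third spans 4 semitones, and Bbb2 to Db3 is exactly 4 semitones — so this is a major third.

major third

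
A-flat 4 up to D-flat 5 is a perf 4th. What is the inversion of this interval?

P5

Inverted interval numbers add to nine, so a fourth pairs with a fifth (4 + 5 = 9).
And perfect stays perfect under inversion, so we get a perfect fifth.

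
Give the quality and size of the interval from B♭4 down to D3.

Descending from Bb4 to D3 is the same interval as ascending D3 to Bb4.
D to B spans six letter names (D-E-F-G-A-B), plus an octave — that makes it a thirteenth of some quality.
D3 to Bb4 is 20 semitones, a half step short of the major thirteenth (21), so this is minor.
(Equivalently, a compound minor sixth: a minor sixth plus an octave.)

minor 13th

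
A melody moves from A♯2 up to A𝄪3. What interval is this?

augmented octave

A to A is the same letter name, plus an octave — that makes it an octave of some quality.
The perfect octave is 12 semitones; here we have 13, one semitone wider: augmented.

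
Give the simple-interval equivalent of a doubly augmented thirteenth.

AA6

Subtracting seven from the interval number removes an octave: 13 − 7 = 6.
That makes a doubly augmented thirteenth a compound doubly augmented sixth — an octave plus a doubly augmented sixth.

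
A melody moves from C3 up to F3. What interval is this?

perfect fourth

C to F spans four letter names (C-D-E-F) — that makes it a fourth of some quality.
Counting semitones, C3→F3 is 5, which is the perfect fourth.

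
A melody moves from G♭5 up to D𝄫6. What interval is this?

G to D spans five letter names (G-A-B-C-D) — that makes it a fifth of some quality.
The perfect fifth is 7 semitones; here we have 6, one semitone narrower: diminished.

diminished fifth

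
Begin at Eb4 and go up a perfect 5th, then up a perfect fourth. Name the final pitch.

Eb4 up a perfect fifth → Bb4 (7 semitones).
Bb4 up a perfect fourth → Eb5 (5 semitones).

Eb5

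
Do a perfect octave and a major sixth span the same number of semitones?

No

A perfect octave spans 12 semitones; a major sixth spans 9 semitones. They differ by 3.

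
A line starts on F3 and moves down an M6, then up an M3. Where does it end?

C3

F3 down a major sixth → Ab2 (9 semitones).
Ab2 up a major third → C3 (4 semitones).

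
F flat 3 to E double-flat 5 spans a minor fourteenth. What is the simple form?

minor 7th

Subtracting seven from the interval number removes an octave: 14 − 7 = 7.
So a minor fourteenth is an octave plus a minor seventh. The quality is unchanged.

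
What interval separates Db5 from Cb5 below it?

major 2nd

Descending from Db5 to Cb5 is the same interval as ascending Cb5 to Db5.
C to D spans two letter names (C-D) — that makes it a second of some quality.
Cb5 to Db5 is 2 semitones, matching the major second exactly, so the quality is major.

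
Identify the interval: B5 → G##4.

Descending from B5 to G##4 is the same interval as ascending G##4 to B5.
G to B spans three letter names (G-A-B), plus an octave — that makes it a tenth of some quality.
G##4 to B5 spans 14 semitones — two semitones narrower than the major tenth (16) — giving a diminished tenth.
(Equivalently, a compound diminished third: a diminished third plus an octave.)

diminished 10th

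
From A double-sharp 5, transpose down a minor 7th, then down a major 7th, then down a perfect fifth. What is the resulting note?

F double-sharp 3

Down a minor seventh from A##5: B##4 (10 semitones down).
A major seventh down from B##4 is C##4.
A perfect fifth down from C##4 is F##3.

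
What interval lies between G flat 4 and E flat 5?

G to E spans six letter names (G-A-B-C-D-E): a sixth.
Counting semitones, Gb4→Eb5 is 9, which is the major sixth.

major sixth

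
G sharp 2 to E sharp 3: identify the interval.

major 6th

G to E spans six letter names (G-A-B-C-D-E), so the interval is some kind of sixth.
Counting semitones, G#2→E#3 is 9, which is the major sixth.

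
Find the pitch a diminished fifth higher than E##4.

The fifth takes the letter from E up to B.
Moving 6 semitones up from E##4 (the size of a diminished fifth) reaches B#4.

B#4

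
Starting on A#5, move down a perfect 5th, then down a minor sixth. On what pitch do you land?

F##4

A perfect fifth down from A#5 is D#5.
Down a minor sixth from D#5: F##4 (8 semitones down).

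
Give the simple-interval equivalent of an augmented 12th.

Subtracting seven from the interval number removes an octave: 12 − 7 = 5.
So an augmented twelfth is an octave plus an augmented fifth. The quality is unchanged.

A5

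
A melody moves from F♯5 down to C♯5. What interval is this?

perfect fourth

Descending from F#5 to C#5 is the same interval as ascending C#5 to F#5.
C to F spans four letter names (C-D-E-F): a fourth.
The perfect fourth spans 5 semitones, and C#5 to F#5 is exactly 5 semitones — so this is a perfect fourth.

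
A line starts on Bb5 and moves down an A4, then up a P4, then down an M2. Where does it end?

An augmented fourth down from Bb5 is Fb5.
Up a perfect fourth from Fb5: Bbb5 (5 semitones up).
Bbb5 down a major second → Abb5 (2 semitones).

Abb5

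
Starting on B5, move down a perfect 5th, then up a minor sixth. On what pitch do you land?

B5 down a perfect fifth → E5 (7 semitones).
A minor sixth up from E5 is C6.

C6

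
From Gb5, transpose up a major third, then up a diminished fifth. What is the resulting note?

Gb5 up a major third → Bb5 (4 semitones).
Up a diminished fifth from Bb5: Fb6 (6 semitones up).

Fb6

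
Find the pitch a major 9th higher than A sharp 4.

The ninth's letter: A up two letter names plus an octave → B.
A major ninth spans 14 semitones, so from A#4 the target pitch is B#5.

B sharp 5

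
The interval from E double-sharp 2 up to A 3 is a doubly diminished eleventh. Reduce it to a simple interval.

Subtracting seven from the interval number removes an octave: 11 − 7 = 4.
That makes a doubly diminished eleventh a compound doubly diminished fourth — an octave plus a doubly diminished fourth.

doubly diminished 4th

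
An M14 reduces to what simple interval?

Take out an octave (7 from the number): 14 − 7 = 7.
Quality carries through unchanged, so the simple form is a major seventh.

major 7th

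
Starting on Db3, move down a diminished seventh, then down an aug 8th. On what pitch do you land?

Down a diminished seventh from Db3: E2 (9 semitones down).
Down an augmented octave from E2: Eb1 (13 semitones down).

Eb1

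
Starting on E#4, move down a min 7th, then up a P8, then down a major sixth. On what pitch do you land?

E#4 down a minor seventh → F##3 (10 semitones).
F##3 up a perfect octave → F##4 (12 semitones).
F##4 down a major sixth → A#3 (9 semitones).

A#3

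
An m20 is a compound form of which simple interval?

minor sixth

Each octave removed subtracts seven from the number: 20 − 14 = 6.
So a minor twentieth is 2 octaves plus a minor sixth. The quality is unchanged.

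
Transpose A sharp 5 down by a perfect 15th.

A sharp 3

For a fifteenth the letter name doesn't change: still A, two octaves down.
A perfect fifteenth spans 24 semitones, so from A#5 the target pitch is A#3.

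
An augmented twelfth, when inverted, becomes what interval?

d4

First reduce the compound augmented twelfth to its simple form, an augmented fifth.
Inverted interval numbers add to nine, so a fifth pairs with a fourth (5 + 4 = 9).
And augmented becomes diminished under inversion, so we get a diminished fourth.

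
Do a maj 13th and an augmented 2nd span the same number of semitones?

A major thirteenth spans 21 semitones; an augmented second spans 3 semitones. They differ by 18.

No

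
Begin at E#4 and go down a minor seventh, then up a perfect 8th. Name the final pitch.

A minor seventh down from E#4 is F##3.
Up a perfect octave from F##3: F##4 (12 semitones up).

F##4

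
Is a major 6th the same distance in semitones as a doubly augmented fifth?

Yes

A major sixth spans 9 semitones, and a doubly augmented fifth also spans 9 semitones — they're enharmonic.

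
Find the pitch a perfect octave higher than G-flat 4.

G-flat 5

An octave keeps the letter name G, an octave up from G.
A perfect octave spans 12 semitones, so from Gb4 the target pitch is Gb5.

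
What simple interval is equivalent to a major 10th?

M3

Subtracting seven from the interval number removes an octave: 10 − 7 = 3.
So a major tenth is an octave plus a major third. The quality is unchanged.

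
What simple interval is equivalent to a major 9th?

Each octave removed subtracts seven from the number: 9 − 7 = 2.
Quality carries through unchanged, so the simple form is a major second.

major second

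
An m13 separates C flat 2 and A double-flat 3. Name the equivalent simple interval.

minor 6th

Take out an octave (7 from the number): 13 − 7 = 6.
Quality carries through unchanged, so the simple form is a minor sixth.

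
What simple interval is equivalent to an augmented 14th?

Each octave removed subtracts seven from the number: 14 − 7 = 7.
So an augmented fourteenth is an octave plus an augmented seventh. The quality is unchanged.

A7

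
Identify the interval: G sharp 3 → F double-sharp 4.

major 7th

G to F spans seven letter names (G-A-B-C-D-E-F), so the interval is some kind of seventh.
G#3 to F##4 is 11 semitones, matching the major seventh exactly, so the quality is major.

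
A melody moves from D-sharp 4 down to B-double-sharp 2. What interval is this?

Descending from D#4 to B##2 is the same interval as ascending B##2 to D#4.
B to D spans three letter names (B-C-D), plus an octave: a tenth.
B##2 to D#4 spans 14 semitones — two semitones narrower than the major tenth (16) — giving a diminished tenth.
(Equivalently, a compound diminished third: a diminished third plus an octave.)

d10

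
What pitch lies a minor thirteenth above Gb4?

Ebb6

The thirteenth's letter: G up six letter names plus an octave → E.
A minor thirteenth is 20 semitones; 20 semitones up from Gb4 gives Ebb6.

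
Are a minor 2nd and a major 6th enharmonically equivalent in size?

A minor second is 1 semitone but a major sixth is 9 semitones — different sizes.

No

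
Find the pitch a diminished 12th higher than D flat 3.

A double-flat 4

Five letters up from D (plus an octave) reaches A.
Moving 18 semitones up from Db3 (the size of a diminished twelfth) reaches Abb4.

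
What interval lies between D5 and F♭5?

diminished 3rd

D to F spans three letter names (D-E-F) — that makes it a third of some quality.
A major third would be 4 semitones; D5 to Fb5 is 2, two semitones narrower, so the interval is diminished.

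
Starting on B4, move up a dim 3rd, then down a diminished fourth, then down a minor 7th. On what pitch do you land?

B4 up a diminished third → Db5 (2 semitones).
Db5 down a diminished fourth → A4 (4 semitones).
Down a minor seventh from A4: B3 (10 semitones down).

B3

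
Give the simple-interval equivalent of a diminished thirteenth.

diminished sixth

Subtracting seven from the interval number removes an octave: 13 − 7 = 6.
That makes a diminished thirteenth a compound diminished sixth — an octave plus a diminished sixth.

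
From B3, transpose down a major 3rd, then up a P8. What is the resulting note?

B3 down a major third → G3 (4 semitones).
A perfect octave up from G3 is G4.

G4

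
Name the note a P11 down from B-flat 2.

F 1

Counting four letter names plus an octave down from B lands on F.
Moving 17 semitones down from Bb2 (the size of a perfect eleventh) reaches F1.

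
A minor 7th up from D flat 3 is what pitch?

C flat 4

Counting seven letter names up from D lands on C.
A minor seventh spans 10 semitones, so from Db3 the target pitch is Cb4.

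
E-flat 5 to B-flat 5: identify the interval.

E to B spans five letter names (E-F-G-A-B): a fifth.
The perfect fifth spans 7 semitones, and Eb5 to Bb5 is exactly 7 semitones — so this is a perfect fifth.

perfect 5th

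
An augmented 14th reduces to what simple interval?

Take out an octave (7 from the number): 14 − 7 = 7.
So an augmented fourteenth is an octave plus an augmented seventh. The quality is unchanged.

augmented seventh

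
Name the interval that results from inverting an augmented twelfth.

diminished fourth

First reduce the compound augmented twelfth to its simple form, an augmented fifth.
The rule of nine gives the new number: 9 − 5 = 4, so a fifth becomes a fourth.
The quality also flips — augmented becomes diminished — giving a diminished fourth.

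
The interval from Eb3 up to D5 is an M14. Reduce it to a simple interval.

M7

Each octave removed subtracts seven from the number: 14 − 7 = 7.
That makes a major fourteenth a compound major seventh — an octave plus a major seventh.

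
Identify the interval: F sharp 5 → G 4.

Descending from F#5 to G4 is the same interval as ascending G4 to F#5.
G to F spans seven letter names (G-A-B-C-D-E-F), so the interval is some kind of seventh.
G4 to F#5 is 11 semitones, matching the major seventh exactly, so the quality is major.

major seventh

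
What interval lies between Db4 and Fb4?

D to F spans three letter names (D-E-F) — that makes it a third of some quality.
Db4 to Fb4 is 3 semitones, a half step short of the major third (4), so this is minor.

m3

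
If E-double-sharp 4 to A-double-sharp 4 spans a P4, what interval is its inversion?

perfect fifth

Interval numbers invert to sum to nine: 4 + 5 = 9, so a fourth inverts to a fifth.
Quality inverts too: perfect stays perfect. That makes the inversion a perfect fifth.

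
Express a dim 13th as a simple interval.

d6

Take out an octave (7 from the number): 13 − 7 = 6.
So a diminished thirteenth is an octave plus a diminished sixth. The quality is unchanged.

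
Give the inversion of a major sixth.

minor 3rd

Inverted interval numbers add to nine, so a sixth pairs with a third (6 + 3 = 9).
The quality also flips — major becomes minor — giving a minor third.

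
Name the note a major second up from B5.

C#6

Two letter names up from B: C.
A major second is 2 semitones; 2 semitones up from B5 gives C#6.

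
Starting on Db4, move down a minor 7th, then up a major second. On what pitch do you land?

Db4 down a minor seventh → Eb3 (10 semitones).
Eb3 up a major second → F3 (2 semitones).

F3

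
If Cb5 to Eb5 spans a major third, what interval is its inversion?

minor 6th

Inverted interval numbers add to nine, so a third pairs with a sixth (3 + 6 = 9).
Quality inverts too: major becomes minor. That makes the inversion a minor sixth.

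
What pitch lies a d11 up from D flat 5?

The eleventh's letter: D up four letter names plus an octave → G.
Moving 16 semitones up from Db5 (the size of a diminished eleventh) reaches Gbb6.

G double-flat 6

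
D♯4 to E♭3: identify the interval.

Descending from D#4 to Eb3 is the same interval as ascending Eb3 to D#4.
E to D spans seven letter names (E-F-G-A-B-C-D) — that makes it a seventh of some quality.
A major seventh would be 11 semitones; Eb3 to D#4 is 12, one semitone wider, so the interval is augmented.

augmented seventh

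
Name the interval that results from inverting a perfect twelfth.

First reduce the compound perfect twelfth to its simple form, a perfect fifth.
Inverted interval numbers add to nine, so a fifth pairs with a fourth (5 + 4 = 9).
And perfect stays perfect under inversion, so we get a perfect fourth.

perfect fourth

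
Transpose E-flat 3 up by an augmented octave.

For an octave the letter name doesn't change: still E, an octave up.
An augmented octave spans 13 semitones, so from Eb3 the target pitch is E4.

E 4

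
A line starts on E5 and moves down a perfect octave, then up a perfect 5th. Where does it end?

Down a perfect octave from E5: E4 (12 semitones down).
A perfect fifth up from E4 is B4.

B4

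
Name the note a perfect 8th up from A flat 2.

A flat 3

An octave keeps the letter name A, an octave up from A.
A perfect octave spans 12 semitones, so from Ab2 the target pitch is Ab3.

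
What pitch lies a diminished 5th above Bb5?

Counting five letter names up from B lands on F.
Moving 6 semitones up from Bb5 (the size of a diminished fifth) reaches Fb6.

Fb6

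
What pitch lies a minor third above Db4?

Counting three letter names up from D lands on F.
Moving 3 semitones up from Db4 (the size of a minor third) reaches Fb4.

Fb4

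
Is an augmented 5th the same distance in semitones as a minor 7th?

No

An augmented fifth is 8 semitones but a minor seventh is 10 semitones — different sizes.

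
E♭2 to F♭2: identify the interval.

E to F spans two letter names (E-F) — that makes it a second of some quality.
Eb2 to Fb2 is 1 semitone, a half step short of the major second (2), so this is minor.

m2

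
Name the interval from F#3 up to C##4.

F to C spans five letter names (F-G-A-B-C): a fifth.
A perfect fifth would be 7 semitones; F#3 to C##4 is 8, one semitone wider, so the interval is augmented.

augmented 5th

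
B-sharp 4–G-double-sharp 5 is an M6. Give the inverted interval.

The rule of nine gives the new number: 9 − 6 = 3, so a sixth becomes a third.
The quality also flips — major becomes minor — giving a minor third.

minor third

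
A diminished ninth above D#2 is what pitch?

The ninth's letter: D up two letter names plus an octave → E.
Moving 12 semitones up from D#2 (the size of a diminished ninth) reaches Eb3.

Eb3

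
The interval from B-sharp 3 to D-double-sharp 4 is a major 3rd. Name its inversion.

Interval numbers invert to sum to nine: 3 + 6 = 9, so a third inverts to a sixth.
And major becomes minor under inversion, so we get a minor sixth.

minor sixth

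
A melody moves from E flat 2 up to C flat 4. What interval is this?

E to C spans six letter names (E-F-G-A-B-C), plus an octave: a thirteenth.
Eb2 to Cb4 is 20 semitones, a half step short of the major thirteenth (21), so this is minor.
(Equivalently, a compound minor sixth: a minor sixth plus an octave.)

minor 13th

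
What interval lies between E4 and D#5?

major 7th

E to D spans seven letter names (E-F-G-A-B-C-D) — that makes it a seventh of some quality.
E4 to D#5 is 11 semitones, matching the major seventh exactly, so the quality is major.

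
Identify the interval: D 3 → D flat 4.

d8

D to D is the same letter name, plus an octave: an octave.
D3 to Db4 spans 11 semitones — one semitone narrower than the perfect octave (12) — giving a diminished octave.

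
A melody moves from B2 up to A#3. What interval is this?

B to A spans seven letter names (B-C-D-E-F-G-A) — that makes it a seventh of some quality.
B2 to A#3 is 11 semitones, matching the major seventh exactly, so the quality is major.

major seventh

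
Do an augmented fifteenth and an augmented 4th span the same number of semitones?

An augmented fifteenth spans 25 semitones; an augmented fourth spans 6 semitones. They differ by 19.

No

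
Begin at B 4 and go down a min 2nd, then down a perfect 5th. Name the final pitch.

D sharp 4

B4 down a minor second → A#4 (1 semitone).
Down a perfect fifth from A#4: D#4 (7 semitones down).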